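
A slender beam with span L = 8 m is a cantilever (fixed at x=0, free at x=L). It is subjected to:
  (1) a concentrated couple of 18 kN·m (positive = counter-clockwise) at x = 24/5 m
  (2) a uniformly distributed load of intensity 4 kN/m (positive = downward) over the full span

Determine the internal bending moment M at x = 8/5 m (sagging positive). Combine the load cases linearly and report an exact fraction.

Load 1 — applied couple M₀=18 kN·m at a=24/5 m (b=L-a=16/5):
  M_1 = M₀  [x≤a] = 18 = 18 kN·m
Load 2 — uniform load w=4 kN/m over full span:
  M_2 = -w(L-x)²/2 = -4·(8-(8/5))²/2 = -2048/25 kN·m
Superposition: M = Σ M_i = -1598/25 kN·m ≈ -63.920000 kN·m

M(8/5) = -1598/25 kN·m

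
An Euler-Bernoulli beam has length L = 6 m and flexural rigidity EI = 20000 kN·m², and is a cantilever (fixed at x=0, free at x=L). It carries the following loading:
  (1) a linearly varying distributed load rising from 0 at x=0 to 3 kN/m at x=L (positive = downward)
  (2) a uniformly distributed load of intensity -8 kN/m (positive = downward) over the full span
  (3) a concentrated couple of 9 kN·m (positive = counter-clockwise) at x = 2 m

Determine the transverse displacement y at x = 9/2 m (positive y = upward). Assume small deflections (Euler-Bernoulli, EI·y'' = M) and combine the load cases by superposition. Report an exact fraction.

Load 1 — triangular load w₀=3 kN/m (0→w₀ over full span):
  y_1 = (w₀Lx³/12-w₀L²x²/6-w₀x⁵/(120L))/EI = (3·6·(9/2)³/12-3·6²·(9/2)²/6-3·(9/2)⁵/(120·6))/20000 = -602883/51200000 m
Load 2 — uniform load w=-8 kN/m over full span:
  y_2 = -wx²(x²-4Lx+6L²)/(24EI) = -(-8)·(9/2)²·((9/2)²-4·6·(9/2)+6·6²)/(24·20000) = 13851/320000 m
Load 3 — applied couple M₀=9 kN·m at a=2 m (b=L-a=4):
  y_3 = M₀a(2x-a)/(2EI)  [x>a] = 9·2·(2·(9/2)-2)/(2·20000) = 63/20000 m
Superposition: y = Σ y_i = 1774557/51200000 m ≈ 0.034659 m

y(9/2) = 1774557/51200000 m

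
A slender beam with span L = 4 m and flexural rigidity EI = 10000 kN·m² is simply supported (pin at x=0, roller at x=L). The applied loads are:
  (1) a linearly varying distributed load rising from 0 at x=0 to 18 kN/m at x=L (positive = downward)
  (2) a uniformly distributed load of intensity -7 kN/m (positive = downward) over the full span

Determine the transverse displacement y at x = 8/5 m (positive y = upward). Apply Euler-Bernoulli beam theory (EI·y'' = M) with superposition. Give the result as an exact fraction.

y(8/5) = -5684/9765625 m

Load 1 — triangular load w₀=18 kN/m (0→w₀ over full span):
  y_1 = -w₀x(7L⁴-10L²x²+3x⁴)/(360LEI) = -18·(8/5)·(7·4⁴-10·4²·(8/5)²+3·(8/5)⁴)/(360·4·10000) = -27384/9765625 m
Load 2 — uniform load w=-7 kN/m over full span:
  y_2 = -wx(L³-2Lx²+x³)/(24EI) = -(-7)·(8/5)·(4³-2·4·(8/5)²+(8/5)³)/(24·10000) = 868/390625 m
Superposition: y = Σ y_i = -5684/9765625 m ≈ -0.000582 m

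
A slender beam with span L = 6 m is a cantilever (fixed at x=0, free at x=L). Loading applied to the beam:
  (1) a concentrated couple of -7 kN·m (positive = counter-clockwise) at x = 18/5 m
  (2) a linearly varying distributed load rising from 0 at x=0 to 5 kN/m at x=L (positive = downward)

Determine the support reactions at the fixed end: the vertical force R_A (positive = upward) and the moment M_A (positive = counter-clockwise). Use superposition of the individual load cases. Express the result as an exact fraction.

R_A = 15 kN, M_A = 67 kN·m

Load 1 — applied couple M₀=-7 kN·m at a=18/5 m (b=L-a=12/5):
  R_A = 0 kN
  M_A = -M₀ = -(-7) = 7 kN·m
Load 2 — triangular load w₀=5 kN/m (0→w₀ over full span):
  R_A = w₀L/2 = 5·6/2 = 15 kN
  M_A = w₀L²/3 = 5·6²/3 = 60 kN·m
Superposition: R_A = 15 kN, M_A = 67 kN·m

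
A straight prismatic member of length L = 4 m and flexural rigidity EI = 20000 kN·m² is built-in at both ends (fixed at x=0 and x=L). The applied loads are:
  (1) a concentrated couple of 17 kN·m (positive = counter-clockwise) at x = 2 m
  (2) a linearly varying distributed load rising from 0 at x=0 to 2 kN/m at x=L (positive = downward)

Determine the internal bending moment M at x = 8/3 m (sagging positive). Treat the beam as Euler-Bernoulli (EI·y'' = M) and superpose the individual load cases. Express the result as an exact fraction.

M(8/3) = -5989/1620 kN·m

Load 1 — applied couple M₀=17 kN·m at a=2 m (b=L-a=2):
  M_1 = R_Ax - M_A - M₀  [x>a] with R_A=51/8, M_A=17/4 = (51/8)·(8/3) - (17/4) - 17 = -17/4 kN·m
Load 2 — triangular load w₀=2 kN/m (0→w₀ over full span):
  M_2 = 3w₀Lx/20 - w₀L²/30 - w₀x³/(6L) = 3·2·4·(8/3)/20 - 2·4²/30 - 2·(8/3)³/(6·4) = 224/405 kN·m
Superposition: M = Σ M_i = -5989/1620 kN·m ≈ -3.696914 kN·m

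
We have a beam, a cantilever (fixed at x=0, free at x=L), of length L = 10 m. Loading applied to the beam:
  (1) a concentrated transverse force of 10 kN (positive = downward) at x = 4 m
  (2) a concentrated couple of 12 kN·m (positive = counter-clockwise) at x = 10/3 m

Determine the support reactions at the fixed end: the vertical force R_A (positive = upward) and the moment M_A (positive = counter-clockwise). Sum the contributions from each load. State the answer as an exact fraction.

Load 1 — point force P=10 kN at a=4 m (b=L-a=6):
  R_A = P = 10 kN
  M_A = Pa = 10·4 = 40 kN·m
Load 2 — applied couple M₀=12 kN·m at a=10/3 m (b=L-a=20/3):
  R_A = 0 kN
  M_A = -M₀ = -12 kN·m
Superposition: R_A = 10 kN, M_A = 28 kN·m

R_A = 10 kN, M_A = 28 kN·m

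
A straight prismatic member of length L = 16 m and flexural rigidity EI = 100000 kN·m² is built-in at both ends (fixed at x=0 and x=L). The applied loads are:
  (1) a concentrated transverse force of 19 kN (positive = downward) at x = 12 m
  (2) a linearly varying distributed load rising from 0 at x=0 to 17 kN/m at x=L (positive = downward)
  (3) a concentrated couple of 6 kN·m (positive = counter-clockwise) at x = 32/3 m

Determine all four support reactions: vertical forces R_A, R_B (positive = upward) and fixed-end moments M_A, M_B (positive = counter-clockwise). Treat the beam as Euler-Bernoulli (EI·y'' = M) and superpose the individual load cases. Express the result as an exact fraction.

R_A = 7083/160 kN, M_A = 9679/60 kN·m, R_B = 17717/160 kN, M_B = -5207/20 kN·m

Load 1 — point force P=19 kN at a=12 m (b=L-a=4):
  R_A = Pb²(3a+b)/L³ = 19·4²·(3·12+4)/16³ = 95/32 kN
  M_A = Pab²/L² = 19·12·4²/16² = 57/4 kN·m
  R_B = Pa²(a+3b)/L³ = 19·12²·(12+3·4)/16³ = 513/32 kN
  M_B = -Pa²b/L² = -19·12²·4/16² = -171/4 kN·m
Load 2 — triangular load w₀=17 kN/m (0→w₀ over full span):
  R_A = 3w₀L/20 = 3·17·16/20 = 204/5 kN
  M_A = w₀L²/30 = 17·16²/30 = 2176/15 kN·m
  R_B = 7w₀L/20 = 7·17·16/20 = 476/5 kN
  M_B = -w₀L²/20 = -17·16²/20 = -1088/5 kN·m
Load 3 — applied couple M₀=6 kN·m at a=32/3 m (b=L-a=16/3):
  R_A = 6M₀ab/L³ = 6·6·(32/3)·(16/3)/16³ = 1/2 kN
  M_A = M₀b(2a-b)/L² = 6·(16/3)·(2·(32/3)-(16/3))/16² = 2 kN·m
  R_B = -6M₀ab/L³ = -6·6·(32/3)·(16/3)/16³ = -1/2 kN
  M_B = M₀a(2b-a)/L² = 6·(32/3)·(2·(16/3)-(32/3))/16² = 0 kN·m
Superposition: R_A = 7083/160 kN, M_A = 9679/60 kN·m, R_B = 17717/160 kN, M_B = -5207/20 kN·m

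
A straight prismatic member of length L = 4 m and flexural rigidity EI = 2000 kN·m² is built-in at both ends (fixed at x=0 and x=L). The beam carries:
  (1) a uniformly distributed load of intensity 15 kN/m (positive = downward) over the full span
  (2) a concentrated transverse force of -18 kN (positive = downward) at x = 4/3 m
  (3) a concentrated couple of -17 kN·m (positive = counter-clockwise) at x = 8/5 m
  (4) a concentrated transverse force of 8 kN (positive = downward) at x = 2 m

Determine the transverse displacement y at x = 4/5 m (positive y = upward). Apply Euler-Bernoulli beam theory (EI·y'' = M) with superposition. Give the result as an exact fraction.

Load 1 — uniform load w=15 kN/m over full span:
  y_1 = -wx²(L-x)²/(24EI) = -15·(4/5)²·(4-(4/5))²/(24·2000) = -32/15625 m
Load 2 — point force P=-18 kN at a=4/3 m (b=L-a=8/3):
  y_2 = -Pb²x²(3aL-(3a+b)x)/(6L³EI)  [x≤a] = -(-18)·(8/3)²·(4/5)²·(3·(4/3)·4-(3·(4/3)+(8/3))·(4/5))/(6·4³·2000) = 32/28125 m
Load 3 — applied couple M₀=-17 kN·m at a=8/5 m (b=L-a=12/5):
  y_3 = (R_Ax³/6 - M_Ax²/2)/EI  [x≤a] with R_A=-153/25, M_A=-51/25 = ((-153/25)·(4/5)³/6 - (-51/25)·(4/5)²/2)/2000 = 51/781250 m
Load 4 — point force P=8 kN at a=2 m (b=L-a=2):
  y_4 = -Pb²x²(3aL-(3a+b)x)/(6L³EI)  [x≤a] = -8·2²·(4/5)²·(3·2·4-(3·2+2)·(4/5))/(6·4³·2000) = -22/46875 m
Superposition: y = Σ y_i = -9241/7031250 m ≈ -0.001314 m

y(4/5) = -9241/7031250 m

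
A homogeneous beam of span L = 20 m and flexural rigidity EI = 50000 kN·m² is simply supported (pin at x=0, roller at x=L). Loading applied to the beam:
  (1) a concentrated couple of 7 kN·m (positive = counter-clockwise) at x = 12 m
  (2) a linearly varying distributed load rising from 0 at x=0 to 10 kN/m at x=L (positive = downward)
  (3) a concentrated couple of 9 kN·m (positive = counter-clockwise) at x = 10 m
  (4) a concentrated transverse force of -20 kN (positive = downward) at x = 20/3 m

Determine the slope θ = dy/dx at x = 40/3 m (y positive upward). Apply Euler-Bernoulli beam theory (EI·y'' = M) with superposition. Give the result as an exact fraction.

θ(40/3) = 1249511/121500000 rad

Load 1 — applied couple M₀=7 kN·m at a=12 m (b=L-a=8):
  θ_1 = (M₀x²/(2L)-M₀(x-a)+C₁)/EI  [x>a] with C₁=M₀(3b²-L²)/(6L)=-182/15 = (7·(40/3)²/(2·20)-7·((40/3)-12)+(-182/15))/50000 = 217/1125000 rad
Load 2 — triangular load w₀=10 kN/m (0→w₀ over full span):
  θ_2 = -w₀(7L⁴-30L²x²+15x⁴)/(360LEI) = -10·(7·20⁴-30·20²·(40/3)²+15·(40/3)⁴)/(360·20·50000) = 91/6075 rad
Load 3 — applied couple M₀=9 kN·m at a=10 m (b=L-a=10):
  θ_3 = (M₀x²/(2L)-M₀(x-a)+C₁)/EI  [x>a] with C₁=M₀(3b²-L²)/(6L)=-15/2 = (9·(40/3)²/(2·20)-9·((40/3)-10)+(-15/2))/50000 = 1/20000 rad
Load 4 — point force P=-20 kN at a=20/3 m (b=L-a=40/3):
  θ_4 = -Pa(2L²-6Lx+3x²+a²)/(6LEI)  [x>a] = -(-20)·(20/3)·(2·20²-6·20·(40/3)+3·(40/3)²+(20/3)²)/(6·20·50000) = -2/405 rad
Superposition: θ = Σ θ_i = 1249511/121500000 rad ≈ 0.010284 rad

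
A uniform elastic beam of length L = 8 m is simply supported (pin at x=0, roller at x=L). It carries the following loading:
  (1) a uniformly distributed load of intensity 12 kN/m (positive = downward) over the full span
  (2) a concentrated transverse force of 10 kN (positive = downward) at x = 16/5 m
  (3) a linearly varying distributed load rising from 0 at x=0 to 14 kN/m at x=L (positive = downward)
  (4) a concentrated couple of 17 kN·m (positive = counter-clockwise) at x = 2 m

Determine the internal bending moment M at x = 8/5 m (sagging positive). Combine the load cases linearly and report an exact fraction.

M(8/5) = 12889/125 kN·m

Load 1 — uniform load w=12 kN/m over full span:
  M_1 = wx(L-x)/2 = 12·(8/5)·(8-(8/5))/2 = 1536/25 kN·m
Load 2 — point force P=10 kN at a=16/5 m (b=L-a=24/5):
  M_2 = Pbx/L  [x≤a] = 10·(24/5)·(8/5)/8 = 48/5 kN·m
Load 3 — triangular load w₀=14 kN/m (0→w₀ over full span):
  M_3 = w₀Lx/6 - w₀x³/(6L) = 14·8·(8/5)/6 - 14·(8/5)³/(6·8) = 3584/125 kN·m
Load 4 — applied couple M₀=17 kN·m at a=2 m (b=L-a=6):
  M_4 = M₀x/L  [x≤a] = 17·(8/5)/8 = 17/5 kN·m
Superposition: M = Σ M_i = 12889/125 kN·m ≈ 103.112000 kN·m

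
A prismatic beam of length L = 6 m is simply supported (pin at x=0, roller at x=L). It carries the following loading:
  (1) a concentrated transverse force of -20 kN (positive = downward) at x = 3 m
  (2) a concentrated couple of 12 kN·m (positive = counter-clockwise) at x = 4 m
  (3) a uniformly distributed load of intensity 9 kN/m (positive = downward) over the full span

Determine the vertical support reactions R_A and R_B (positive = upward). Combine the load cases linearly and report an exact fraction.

R_A = 19 kN, R_B = 15 kN

Load 1 — point force P=-20 kN at a=3 m (b=L-a=3):
  R_A = Pb/L = (-20)·3/6 = -10 kN
  R_B = Pa/L = (-20)·3/6 = -10 kN
Load 2 — applied couple M₀=12 kN·m at a=4 m (b=L-a=2):
  R_A = M₀/L = 12/6 = 2 kN
  R_B = -M₀/L = -12/6 = -2 kN
Load 3 — uniform load w=9 kN/m over full span:
  R_A = wL/2 = 9·6/2 = 27 kN
  R_B = wL/2 = 9·6/2 = 27 kN
Superposition: R_A = 19 kN, R_B = 15 kN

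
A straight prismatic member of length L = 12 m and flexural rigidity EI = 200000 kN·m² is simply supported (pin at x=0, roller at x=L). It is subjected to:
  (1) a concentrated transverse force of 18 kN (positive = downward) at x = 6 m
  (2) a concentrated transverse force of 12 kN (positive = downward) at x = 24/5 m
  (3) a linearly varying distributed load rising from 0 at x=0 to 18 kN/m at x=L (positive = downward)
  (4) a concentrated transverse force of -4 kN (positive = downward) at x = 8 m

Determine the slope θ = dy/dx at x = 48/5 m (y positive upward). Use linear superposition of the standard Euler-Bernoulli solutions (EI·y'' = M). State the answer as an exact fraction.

Load 1 — point force P=18 kN at a=6 m (b=L-a=6):
  θ_1 = -Pa(2L²-6Lx+3x²+a²)/(6LEI)  [x>a] = -18·6·(2·12²-6·12·(48/5)+3·(48/5)²+6²)/(6·12·200000) = 1701/2500000 rad
Load 2 — point force P=12 kN at a=24/5 m (b=L-a=36/5):
  θ_2 = -Pa(2L²-6Lx+3x²+a²)/(6LEI)  [x>a] = -12·(24/5)·(2·12²-6·12·(48/5)+3·(48/5)²+(24/5)²)/(6·12·200000) = 162/390625 rad
Load 3 — triangular load w₀=18 kN/m (0→w₀ over full span):
  θ_3 = -w₀(7L⁴-30L²x²+15x⁴)/(360LEI) = -18·(7·12⁴-30·12²·(48/5)²+15·(48/5)⁴)/(360·12·200000) = 20439/7812500 rad
Load 4 — point force P=-4 kN at a=8 m (b=L-a=4):
  θ_4 = -Pa(2L²-6Lx+3x²+a²)/(6LEI)  [x>a] = -(-4)·8·(2·12²-6·12·(48/5)+3·(48/5)²+8²)/(6·12·200000) = -98/703125 rad
Superposition: θ = Σ θ_i = 2009213/562500000 rad ≈ 0.003572 rad

θ(48/5) = 2009213/562500000 rad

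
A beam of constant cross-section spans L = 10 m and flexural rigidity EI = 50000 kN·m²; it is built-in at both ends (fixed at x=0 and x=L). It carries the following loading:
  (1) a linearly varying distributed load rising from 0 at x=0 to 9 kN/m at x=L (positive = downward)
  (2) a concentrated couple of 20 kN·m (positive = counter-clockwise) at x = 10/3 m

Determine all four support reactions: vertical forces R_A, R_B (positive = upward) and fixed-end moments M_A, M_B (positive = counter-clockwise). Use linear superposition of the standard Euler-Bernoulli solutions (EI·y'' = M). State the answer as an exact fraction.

Load 1 — triangular load w₀=9 kN/m (0→w₀ over full span):
  R_A = 3w₀L/20 = 3·9·10/20 = 27/2 kN
  M_A = w₀L²/30 = 9·10²/30 = 30 kN·m
  R_B = 7w₀L/20 = 7·9·10/20 = 63/2 kN
  M_B = -w₀L²/20 = -9·10²/20 = -45 kN·m
Load 2 — applied couple M₀=20 kN·m at a=10/3 m (b=L-a=20/3):
  R_A = 6M₀ab/L³ = 6·20·(10/3)·(20/3)/10³ = 8/3 kN
  M_A = M₀b(2a-b)/L² = 20·(20/3)·(2·(10/3)-(20/3))/10² = 0 kN·m
  R_B = -6M₀ab/L³ = -6·20·(10/3)·(20/3)/10³ = -8/3 kN
  M_B = M₀a(2b-a)/L² = 20·(10/3)·(2·(20/3)-(10/3))/10² = 20/3 kN·m
Superposition: R_A = 97/6 kN, M_A = 30 kN·m, R_B = 173/6 kN, M_B = -115/3 kN·m

R_A = 97/6 kN, M_A = 30 kN·m, R_B = 173/6 kN, M_B = -115/3 kN·m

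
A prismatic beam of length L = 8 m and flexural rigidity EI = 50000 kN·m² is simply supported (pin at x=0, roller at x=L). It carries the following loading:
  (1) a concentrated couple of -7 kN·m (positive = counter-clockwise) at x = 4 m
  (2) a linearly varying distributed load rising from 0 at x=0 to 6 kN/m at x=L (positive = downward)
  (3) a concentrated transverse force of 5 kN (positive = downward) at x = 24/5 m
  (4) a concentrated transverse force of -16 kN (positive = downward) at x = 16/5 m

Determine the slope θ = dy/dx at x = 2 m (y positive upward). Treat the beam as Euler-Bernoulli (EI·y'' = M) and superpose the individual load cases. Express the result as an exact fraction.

Load 1 — applied couple M₀=-7 kN·m at a=4 m (b=L-a=4):
  θ_1 = (M₀x²/(2L)+C₁)/EI  [x≤a] with C₁=M₀(3b²-L²)/(6L)=7/3 = ((-7)·2²/(2·8)+(7/3))/50000 = 7/600000 rad
Load 2 — triangular load w₀=6 kN/m (0→w₀ over full span):
  θ_2 = -w₀(7L⁴-30L²x²+15x⁴)/(360LEI) = -6·(7·8⁴-30·8²·2²+15·2⁴)/(360·8·50000) = -1327/1500000 rad
Load 3 — point force P=5 kN at a=24/5 m (b=L-a=16/5):
  θ_3 = -Pb(L²-b²-3x²)/(6LEI)  [x≤a] = -5·(16/5)·(8²-(16/5)²-3·2²)/(6·8·50000) = -87/312500 rad
Load 4 — point force P=-16 kN at a=16/5 m (b=L-a=24/5):
  θ_4 = -Pb(L²-b²-3x²)/(6LEI)  [x≤a] = -(-16)·(24/5)·(8²-(24/5)²-3·2²)/(6·8·50000) = 362/390625 rad
Superposition: θ = Σ θ_i = -5617/25000000 rad ≈ -0.000225 rad

θ(2) = -5617/25000000 rad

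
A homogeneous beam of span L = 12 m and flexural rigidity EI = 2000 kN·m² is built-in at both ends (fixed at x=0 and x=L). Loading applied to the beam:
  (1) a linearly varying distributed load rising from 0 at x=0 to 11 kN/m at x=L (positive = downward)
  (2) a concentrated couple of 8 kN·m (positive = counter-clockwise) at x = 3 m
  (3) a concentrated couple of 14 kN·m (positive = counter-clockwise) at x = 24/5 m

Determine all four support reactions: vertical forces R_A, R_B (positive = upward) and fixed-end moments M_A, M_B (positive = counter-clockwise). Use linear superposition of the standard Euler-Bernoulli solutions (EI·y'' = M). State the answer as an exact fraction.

Load 1 — triangular load w₀=11 kN/m (0→w₀ over full span):
  R_A = 3w₀L/20 = 3·11·12/20 = 99/5 kN
  M_A = w₀L²/30 = 11·12²/30 = 264/5 kN·m
  R_B = 7w₀L/20 = 7·11·12/20 = 231/5 kN
  M_B = -w₀L²/20 = -11·12²/20 = -396/5 kN·m
Load 2 — applied couple M₀=8 kN·m at a=3 m (b=L-a=9):
  R_A = 6M₀ab/L³ = 6·8·3·9/12³ = 3/4 kN
  M_A = M₀b(2a-b)/L² = 8·9·(2·3-9)/12² = -3/2 kN·m
  R_B = -6M₀ab/L³ = -6·8·3·9/12³ = -3/4 kN
  M_B = M₀a(2b-a)/L² = 8·3·(2·9-3)/12² = 5/2 kN·m
Load 3 — applied couple M₀=14 kN·m at a=24/5 m (b=L-a=36/5):
  R_A = 6M₀ab/L³ = 6·14·(24/5)·(36/5)/12³ = 42/25 kN
  M_A = M₀b(2a-b)/L² = 14·(36/5)·(2·(24/5)-(36/5))/12² = 42/25 kN·m
  R_B = -6M₀ab/L³ = -6·14·(24/5)·(36/5)/12³ = -42/25 kN
  M_B = M₀a(2b-a)/L² = 14·(24/5)·(2·(36/5)-(24/5))/12² = 112/25 kN·m
Superposition: R_A = 2223/100 kN, M_A = 2649/50 kN·m, R_B = 4377/100 kN, M_B = -3611/50 kN·m

R_A = 2223/100 kN, M_A = 2649/50 kN·m, R_B = 4377/100 kN, M_B = -3611/50 kN·m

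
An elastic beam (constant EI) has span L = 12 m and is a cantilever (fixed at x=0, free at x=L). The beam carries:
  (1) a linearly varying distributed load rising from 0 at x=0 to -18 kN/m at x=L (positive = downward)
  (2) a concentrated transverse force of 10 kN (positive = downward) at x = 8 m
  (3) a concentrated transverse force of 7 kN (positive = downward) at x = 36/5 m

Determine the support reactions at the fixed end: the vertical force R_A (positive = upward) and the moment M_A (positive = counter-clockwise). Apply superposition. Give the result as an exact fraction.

R_A = -91 kN, M_A = -3668/5 kN·m

Load 1 — triangular load w₀=-18 kN/m (0→w₀ over full span):
  R_A = w₀L/2 = (-18)·12/2 = -108 kN
  M_A = w₀L²/3 = (-18)·12²/3 = -864 kN·m
Load 2 — point force P=10 kN at a=8 m (b=L-a=4):
  R_A = P = 10 kN
  M_A = Pa = 10·8 = 80 kN·m
Load 3 — point force P=7 kN at a=36/5 m (b=L-a=24/5):
  R_A = P = 7 kN
  M_A = Pa = 7·(36/5) = 252/5 kN·m
Superposition: R_A = -91 kN, M_A = -3668/5 kN·m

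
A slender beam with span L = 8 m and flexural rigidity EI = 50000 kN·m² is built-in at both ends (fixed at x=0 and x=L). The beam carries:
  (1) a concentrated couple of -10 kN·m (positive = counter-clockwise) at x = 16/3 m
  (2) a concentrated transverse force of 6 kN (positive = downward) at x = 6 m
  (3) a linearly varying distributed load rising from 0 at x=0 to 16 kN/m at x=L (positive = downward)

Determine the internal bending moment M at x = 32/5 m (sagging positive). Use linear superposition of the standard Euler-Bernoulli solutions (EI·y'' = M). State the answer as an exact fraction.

Load 1 — applied couple M₀=-10 kN·m at a=16/3 m (b=L-a=8/3):
  M_1 = R_Ax - M_A - M₀  [x>a] with R_A=-5/3, M_A=-10/3 = (-5/3)·(32/5) - (-10/3) - (-10) = 8/3 kN·m
Load 2 — point force P=6 kN at a=6 m (b=L-a=2):
  M_2 = Pa²(a+3b)(L-x)/L³ - Pa²b/L²  [x>a] = 6·6²·(6+3·2)·(8-(32/5))/8³ - 6·6²·2/8² = 27/20 kN·m
Load 3 — triangular load w₀=16 kN/m (0→w₀ over full span):
  M_3 = 3w₀Lx/20 - w₀L²/30 - w₀x³/(6L) = 3·16·8·(32/5)/20 - 16·8²/30 - 16·(32/5)³/(6·8) = 512/375 kN·m
Superposition: M = Σ M_i = 2691/500 kN·m ≈ 5.382000 kN·m

M(32/5) = 2691/500 kN·m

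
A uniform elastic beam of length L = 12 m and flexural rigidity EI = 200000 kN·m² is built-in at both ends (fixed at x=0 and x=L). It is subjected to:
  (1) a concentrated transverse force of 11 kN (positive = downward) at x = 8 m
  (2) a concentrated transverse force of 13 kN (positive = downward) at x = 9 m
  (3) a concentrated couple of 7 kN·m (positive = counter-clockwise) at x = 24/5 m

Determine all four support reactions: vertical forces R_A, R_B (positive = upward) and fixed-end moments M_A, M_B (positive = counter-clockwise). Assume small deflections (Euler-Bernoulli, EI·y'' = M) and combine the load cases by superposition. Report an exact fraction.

Load 1 — point force P=11 kN at a=8 m (b=L-a=4):
  R_A = Pb²(3a+b)/L³ = 11·4²·(3·8+4)/12³ = 77/27 kN
  M_A = Pab²/L² = 11·8·4²/12² = 88/9 kN·m
  R_B = Pa²(a+3b)/L³ = 11·8²·(8+3·4)/12³ = 220/27 kN
  M_B = -Pa²b/L² = -11·8²·4/12² = -176/9 kN·m
Load 2 — point force P=13 kN at a=9 m (b=L-a=3):
  R_A = Pb²(3a+b)/L³ = 13·3²·(3·9+3)/12³ = 65/32 kN
  M_A = Pab²/L² = 13·9·3²/12² = 117/16 kN·m
  R_B = Pa²(a+3b)/L³ = 13·9²·(9+3·3)/12³ = 351/32 kN
  M_B = -Pa²b/L² = -13·9²·3/12² = -351/16 kN·m
Load 3 — applied couple M₀=7 kN·m at a=24/5 m (b=L-a=36/5):
  R_A = 6M₀ab/L³ = 6·7·(24/5)·(36/5)/12³ = 21/25 kN
  M_A = M₀b(2a-b)/L² = 7·(36/5)·(2·(24/5)-(36/5))/12² = 21/25 kN·m
  R_B = -6M₀ab/L³ = -6·7·(24/5)·(36/5)/12³ = -21/25 kN
  M_B = M₀a(2b-a)/L² = 7·(24/5)·(2·(36/5)-(24/5))/12² = 56/25 kN·m
Superposition: R_A = 123619/21600 kN, M_A = 64549/3600 kN·m, R_B = 394781/21600 kN, M_B = -141311/3600 kN·m

R_A = 123619/21600 kN, M_A = 64549/3600 kN·m, R_B = 394781/21600 kN, M_B = -141311/3600 kN·m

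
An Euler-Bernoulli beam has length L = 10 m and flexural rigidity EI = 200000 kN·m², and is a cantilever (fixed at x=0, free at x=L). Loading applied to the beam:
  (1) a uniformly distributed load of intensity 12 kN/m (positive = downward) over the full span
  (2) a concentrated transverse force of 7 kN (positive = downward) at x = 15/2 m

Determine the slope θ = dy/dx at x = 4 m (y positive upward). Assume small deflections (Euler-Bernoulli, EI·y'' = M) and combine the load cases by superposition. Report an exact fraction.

Load 1 — uniform load w=12 kN/m over full span:
  θ_1 = -wx(x²-3Lx+3L²)/(6EI) = -12·4·(4²-3·10·4+3·10²)/(6·200000) = -49/6250 rad
Load 2 — point force P=7 kN at a=15/2 m (b=L-a=5/2):
  θ_2 = -Px(2a-x)/(2EI)  [x≤a] = -7·4·(2·(15/2)-4)/(2·200000) = -77/100000 rad
Superposition: θ = Σ θ_i = -861/100000 rad ≈ -0.008610 rad

θ(4) = -861/100000 rad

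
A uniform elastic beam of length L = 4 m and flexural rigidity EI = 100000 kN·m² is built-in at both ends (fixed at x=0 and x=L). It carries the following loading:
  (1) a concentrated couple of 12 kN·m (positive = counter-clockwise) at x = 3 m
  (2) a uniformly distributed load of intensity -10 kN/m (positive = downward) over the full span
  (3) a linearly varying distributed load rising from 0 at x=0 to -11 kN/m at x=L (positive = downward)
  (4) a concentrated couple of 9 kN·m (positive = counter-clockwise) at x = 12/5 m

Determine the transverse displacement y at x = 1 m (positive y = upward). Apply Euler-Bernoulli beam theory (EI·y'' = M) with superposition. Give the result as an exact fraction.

Load 1 — applied couple M₀=12 kN·m at a=3 m (b=L-a=1):
  y_1 = (R_Ax³/6 - M_Ax²/2)/EI  [x≤a] with R_A=27/8, M_A=15/4 = ((27/8)·1³/6 - (15/4)·1²/2)/100000 = -21/1600000 m
Load 2 — uniform load w=-10 kN/m over full span:
  y_2 = -wx²(L-x)²/(24EI) = -(-10)·1²·(4-1)²/(24·100000) = 3/80000 m
Load 3 — triangular load w₀=-11 kN/m (0→w₀ over full span):
  y_3 = -w₀x²(L-x)²(x+2L)/(120LEI) = -(-11)·1²·(4-1)²·(1+2·4)/(120·4·100000) = 297/16000000 m
Load 4 — applied couple M₀=9 kN·m at a=12/5 m (b=L-a=8/5):
  y_4 = (R_Ax³/6 - M_Ax²/2)/EI  [x≤a] with R_A=81/25, M_A=72/25 = ((81/25)·1³/6 - (72/25)·1²/2)/100000 = -9/1000000 m
Superposition: y = Σ y_i = 543/16000000 m ≈ 0.000034 m

y(1) = 543/16000000 m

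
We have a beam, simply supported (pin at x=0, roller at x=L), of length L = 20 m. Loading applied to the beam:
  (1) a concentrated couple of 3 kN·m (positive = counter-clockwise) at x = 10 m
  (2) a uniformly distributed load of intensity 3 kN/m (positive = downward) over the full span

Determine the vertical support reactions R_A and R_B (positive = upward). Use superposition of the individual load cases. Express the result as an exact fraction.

Load 1 — applied couple M₀=3 kN·m at a=10 m (b=L-a=10):
  R_A = M₀/L = 3/20 kN
  R_B = -M₀/L = -3/20 kN
Load 2 — uniform load w=3 kN/m over full span:
  R_A = wL/2 = 3·20/2 = 30 kN
  R_B = wL/2 = 3·20/2 = 30 kN
Superposition: R_A = 603/20 kN, R_B = 597/20 kN

R_A = 603/20 kN, R_B = 597/20 kN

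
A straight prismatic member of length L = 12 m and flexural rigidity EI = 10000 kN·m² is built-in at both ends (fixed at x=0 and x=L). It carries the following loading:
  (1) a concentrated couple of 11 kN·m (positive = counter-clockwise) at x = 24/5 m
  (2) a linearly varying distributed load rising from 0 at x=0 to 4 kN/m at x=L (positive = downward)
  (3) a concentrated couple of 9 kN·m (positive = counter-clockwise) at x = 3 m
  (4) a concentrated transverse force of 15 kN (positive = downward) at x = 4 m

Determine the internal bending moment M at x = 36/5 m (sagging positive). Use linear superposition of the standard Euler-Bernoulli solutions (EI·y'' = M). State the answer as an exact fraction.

Load 1 — applied couple M₀=11 kN·m at a=24/5 m (b=L-a=36/5):
  M_1 = R_Ax - M_A - M₀  [x>a] with R_A=33/25, M_A=33/25 = (33/25)·(36/5) - (33/25) - 11 = -352/125 kN·m
Load 2 — triangular load w₀=4 kN/m (0→w₀ over full span):
  M_2 = 3w₀Lx/20 - w₀L²/30 - w₀x³/(6L) = 3·4·12·(36/5)/20 - 4·12²/30 - 4·(36/5)³/(6·12) = 1488/125 kN·m
Load 3 — applied couple M₀=9 kN·m at a=3 m (b=L-a=9):
  M_3 = R_Ax - M_A - M₀  [x>a] with R_A=27/32, M_A=-27/16 = (27/32)·(36/5) - (-27/16) - 9 = -99/80 kN·m
Load 4 — point force P=15 kN at a=4 m (b=L-a=8):
  M_4 = Pa²(a+3b)(L-x)/L³ - Pa²b/L²  [x>a] = 15·4²·(4+3·8)·(12-(36/5))/12³ - 15·4²·8/12² = 16/3 kN·m
Superposition: M = Σ M_i = 79103/6000 kN·m ≈ 13.183833 kN·m

M(36/5) = 79103/6000 kN·m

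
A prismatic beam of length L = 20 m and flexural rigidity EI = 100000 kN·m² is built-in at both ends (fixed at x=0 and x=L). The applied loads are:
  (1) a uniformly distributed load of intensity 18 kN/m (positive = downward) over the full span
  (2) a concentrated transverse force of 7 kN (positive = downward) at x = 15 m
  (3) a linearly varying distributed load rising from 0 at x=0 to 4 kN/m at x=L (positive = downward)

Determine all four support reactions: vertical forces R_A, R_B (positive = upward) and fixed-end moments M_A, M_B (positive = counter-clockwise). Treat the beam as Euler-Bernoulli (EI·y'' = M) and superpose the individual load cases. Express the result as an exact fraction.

R_A = 6179/32 kN, M_A = 31675/48 kN·m, R_B = 6845/32 kN, M_B = -11195/16 kN·m

Load 1 — uniform load w=18 kN/m over full span:
  R_A = wL/2 = 18·20/2 = 180 kN
  M_A = wL²/12 = 18·20²/12 = 600 kN·m
  R_B = wL/2 = 18·20/2 = 180 kN
  M_B = -wL²/12 = -18·20²/12 = -600 kN·m
Load 2 — point force P=7 kN at a=15 m (b=L-a=5):
  R_A = Pb²(3a+b)/L³ = 7·5²·(3·15+5)/20³ = 35/32 kN
  M_A = Pab²/L² = 7·15·5²/20² = 105/16 kN·m
  R_B = Pa²(a+3b)/L³ = 7·15²·(15+3·5)/20³ = 189/32 kN
  M_B = -Pa²b/L² = -7·15²·5/20² = -315/16 kN·m
Load 3 — triangular load w₀=4 kN/m (0→w₀ over full span):
  R_A = 3w₀L/20 = 3·4·20/20 = 12 kN
  M_A = w₀L²/30 = 4·20²/30 = 160/3 kN·m
  R_B = 7w₀L/20 = 7·4·20/20 = 28 kN
  M_B = -w₀L²/20 = -4·20²/20 = -80 kN·m
Superposition: R_A = 6179/32 kN, M_A = 31675/48 kN·m, R_B = 6845/32 kN, M_B = -11195/16 kN·m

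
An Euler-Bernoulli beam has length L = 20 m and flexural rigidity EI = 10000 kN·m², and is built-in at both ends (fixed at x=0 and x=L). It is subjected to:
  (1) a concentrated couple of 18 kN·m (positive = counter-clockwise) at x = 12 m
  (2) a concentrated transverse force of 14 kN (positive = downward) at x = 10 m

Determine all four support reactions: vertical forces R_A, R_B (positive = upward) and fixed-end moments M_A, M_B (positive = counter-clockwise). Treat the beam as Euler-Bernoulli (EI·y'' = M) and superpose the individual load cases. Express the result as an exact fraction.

Load 1 — applied couple M₀=18 kN·m at a=12 m (b=L-a=8):
  R_A = 6M₀ab/L³ = 6·18·12·8/20³ = 162/125 kN
  M_A = M₀b(2a-b)/L² = 18·8·(2·12-8)/20² = 144/25 kN·m
  R_B = -6M₀ab/L³ = -6·18·12·8/20³ = -162/125 kN
  M_B = M₀a(2b-a)/L² = 18·12·(2·8-12)/20² = 54/25 kN·m
Load 2 — point force P=14 kN at a=10 m (b=L-a=10):
  R_A = Pb²(3a+b)/L³ = 14·10²·(3·10+10)/20³ = 7 kN
  M_A = Pab²/L² = 14·10·10²/20² = 35 kN·m
  R_B = Pa²(a+3b)/L³ = 14·10²·(10+3·10)/20³ = 7 kN
  M_B = -Pa²b/L² = -14·10²·10/20² = -35 kN·m
Superposition: R_A = 1037/125 kN, M_A = 1019/25 kN·m, R_B = 713/125 kN, M_B = -821/25 kN·m

R_A = 1037/125 kN, M_A = 1019/25 kN·m, R_B = 713/125 kN, M_B = -821/25 kN·m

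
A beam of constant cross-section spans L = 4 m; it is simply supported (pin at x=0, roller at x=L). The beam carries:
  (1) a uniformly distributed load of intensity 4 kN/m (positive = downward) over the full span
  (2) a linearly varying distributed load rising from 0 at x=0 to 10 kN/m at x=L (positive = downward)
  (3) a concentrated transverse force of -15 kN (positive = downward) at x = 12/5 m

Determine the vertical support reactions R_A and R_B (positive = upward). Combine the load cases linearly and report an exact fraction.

Load 1 — uniform load w=4 kN/m over full span:
  R_A = wL/2 = 4·4/2 = 8 kN
  R_B = wL/2 = 4·4/2 = 8 kN
Load 2 — triangular load w₀=10 kN/m (0→w₀ over full span):
  R_A = w₀L/6 = 10·4/6 = 20/3 kN
  R_B = w₀L/3 = 10·4/3 = 40/3 kN
Load 3 — point force P=-15 kN at a=12/5 m (b=L-a=8/5):
  R_A = Pb/L = (-15)·(8/5)/4 = -6 kN
  R_B = Pa/L = (-15)·(12/5)/4 = -9 kN
Superposition: R_A = 26/3 kN, R_B = 37/3 kN

R_A = 26/3 kN, R_B = 37/3 kN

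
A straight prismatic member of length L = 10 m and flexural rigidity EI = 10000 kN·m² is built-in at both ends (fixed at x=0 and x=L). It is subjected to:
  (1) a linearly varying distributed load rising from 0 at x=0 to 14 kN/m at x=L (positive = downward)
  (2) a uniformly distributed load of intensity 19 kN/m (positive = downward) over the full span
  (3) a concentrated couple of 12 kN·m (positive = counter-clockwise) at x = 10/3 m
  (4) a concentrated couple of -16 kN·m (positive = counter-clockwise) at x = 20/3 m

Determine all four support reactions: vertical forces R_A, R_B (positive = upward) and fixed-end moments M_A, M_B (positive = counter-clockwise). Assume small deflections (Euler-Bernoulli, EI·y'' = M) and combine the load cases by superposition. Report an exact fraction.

Load 1 — triangular load w₀=14 kN/m (0→w₀ over full span):
  R_A = 3w₀L/20 = 3·14·10/20 = 21 kN
  M_A = w₀L²/30 = 14·10²/30 = 140/3 kN·m
  R_B = 7w₀L/20 = 7·14·10/20 = 49 kN
  M_B = -w₀L²/20 = -14·10²/20 = -70 kN·m
Load 2 — uniform load w=19 kN/m over full span:
  R_A = wL/2 = 19·10/2 = 95 kN
  M_A = wL²/12 = 19·10²/12 = 475/3 kN·m
  R_B = wL/2 = 19·10/2 = 95 kN
  M_B = -wL²/12 = -19·10²/12 = -475/3 kN·m
Load 3 — applied couple M₀=12 kN·m at a=10/3 m (b=L-a=20/3):
  R_A = 6M₀ab/L³ = 6·12·(10/3)·(20/3)/10³ = 8/5 kN
  M_A = M₀b(2a-b)/L² = 12·(20/3)·(2·(10/3)-(20/3))/10² = 0 kN·m
  R_B = -6M₀ab/L³ = -6·12·(10/3)·(20/3)/10³ = -8/5 kN
  M_B = M₀a(2b-a)/L² = 12·(10/3)·(2·(20/3)-(10/3))/10² = 4 kN·m
Load 4 — applied couple M₀=-16 kN·m at a=20/3 m (b=L-a=10/3):
  R_A = 6M₀ab/L³ = 6·(-16)·(20/3)·(10/3)/10³ = -32/15 kN
  M_A = M₀b(2a-b)/L² = (-16)·(10/3)·(2·(20/3)-(10/3))/10² = -16/3 kN·m
  R_B = -6M₀ab/L³ = -6·(-16)·(20/3)·(10/3)/10³ = 32/15 kN
  M_B = M₀a(2b-a)/L² = (-16)·(20/3)·(2·(10/3)-(20/3))/10² = 0 kN·m
Superposition: R_A = 1732/15 kN, M_A = 599/3 kN·m, R_B = 2168/15 kN, M_B = -673/3 kN·m

R_A = 1732/15 kN, M_A = 599/3 kN·m, R_B = 2168/15 kN, M_B = -673/3 kN·m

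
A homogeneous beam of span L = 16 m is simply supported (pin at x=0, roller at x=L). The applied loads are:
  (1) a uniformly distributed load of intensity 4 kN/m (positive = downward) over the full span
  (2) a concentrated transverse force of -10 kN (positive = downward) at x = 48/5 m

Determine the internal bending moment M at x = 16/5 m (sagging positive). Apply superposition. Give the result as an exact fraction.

Load 1 — uniform load w=4 kN/m over full span:
  M_1 = wx(L-x)/2 = 4·(16/5)·(16-(16/5))/2 = 2048/25 kN·m
Load 2 — point force P=-10 kN at a=48/5 m (b=L-a=32/5):
  M_2 = Pbx/L  [x≤a] = (-10)·(32/5)·(16/5)/16 = -64/5 kN·m
Superposition: M = Σ M_i = 1728/25 kN·m ≈ 69.120000 kN·m

M(16/5) = 1728/25 kN·m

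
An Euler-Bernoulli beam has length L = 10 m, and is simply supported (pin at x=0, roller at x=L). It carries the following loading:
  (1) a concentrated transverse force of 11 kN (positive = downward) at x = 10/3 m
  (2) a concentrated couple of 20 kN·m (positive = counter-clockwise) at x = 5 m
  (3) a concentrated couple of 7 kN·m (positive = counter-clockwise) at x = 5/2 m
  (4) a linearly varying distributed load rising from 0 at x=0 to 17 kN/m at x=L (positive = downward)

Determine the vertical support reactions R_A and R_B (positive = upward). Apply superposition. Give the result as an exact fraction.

R_A = 1151/30 kN, R_B = 1729/30 kN

Load 1 — point force P=11 kN at a=10/3 m (b=L-a=20/3):
  R_A = Pb/L = 11·(20/3)/10 = 22/3 kN
  R_B = Pa/L = 11·(10/3)/10 = 11/3 kN
Load 2 — applied couple M₀=20 kN·m at a=5 m (b=L-a=5):
  R_A = M₀/L = 20/10 = 2 kN
  R_B = -M₀/L = -20/10 = -2 kN
Load 3 — applied couple M₀=7 kN·m at a=5/2 m (b=L-a=15/2):
  R_A = M₀/L = 7/10 kN
  R_B = -M₀/L = -7/10 kN
Load 4 — triangular load w₀=17 kN/m (0→w₀ over full span):
  R_A = w₀L/6 = 17·10/6 = 85/3 kN
  R_B = w₀L/3 = 17·10/3 = 170/3 kN
Superposition: R_A = 1151/30 kN, R_B = 1729/30 kN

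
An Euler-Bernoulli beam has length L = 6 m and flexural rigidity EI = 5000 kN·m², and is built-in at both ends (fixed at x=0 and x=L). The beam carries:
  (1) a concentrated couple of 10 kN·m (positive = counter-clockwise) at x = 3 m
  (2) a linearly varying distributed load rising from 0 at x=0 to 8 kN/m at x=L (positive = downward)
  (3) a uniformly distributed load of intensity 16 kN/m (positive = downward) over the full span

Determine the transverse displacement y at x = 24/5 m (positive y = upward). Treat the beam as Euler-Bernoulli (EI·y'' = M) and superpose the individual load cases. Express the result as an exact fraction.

Load 1 — applied couple M₀=10 kN·m at a=3 m (b=L-a=3):
  y_1 = (R_Ax³/6 - M_Ax²/2 - M₀(x-a)²/2)/EI  [x>a] with R_A=5/2, M_A=5/2 = ((5/2)·(24/5)³/6 - (5/2)·(24/5)²/2 - 10·((24/5)-3)²/2)/5000 = 27/125000 m
Load 2 — triangular load w₀=8 kN/m (0→w₀ over full span):
  y_2 = -w₀x²(L-x)²(x+2L)/(120LEI) = -8·(24/5)²·(6-(24/5))²·((24/5)+2·6)/(120·6·5000) = -12096/9765625 m
Load 3 — uniform load w=16 kN/m over full span:
  y_3 = -wx²(L-x)²/(24EI) = -16·(24/5)²·(6-(24/5))²/(24·5000) = -1728/390625 m
Superposition: y = Σ y_i = -425493/78125000 m ≈ -0.005446 m

y(24/5) = -425493/78125000 m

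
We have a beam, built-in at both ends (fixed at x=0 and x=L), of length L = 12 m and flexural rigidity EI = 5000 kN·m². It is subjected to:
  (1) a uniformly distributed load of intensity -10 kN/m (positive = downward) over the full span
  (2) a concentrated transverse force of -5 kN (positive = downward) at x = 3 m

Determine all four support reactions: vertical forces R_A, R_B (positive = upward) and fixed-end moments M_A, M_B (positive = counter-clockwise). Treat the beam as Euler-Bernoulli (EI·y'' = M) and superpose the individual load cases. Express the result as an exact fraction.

R_A = -2055/32 kN, M_A = -2055/16 kN·m, R_B = -1945/32 kN, M_B = 1965/16 kN·m

Load 1 — uniform load w=-10 kN/m over full span:
  R_A = wL/2 = (-10)·12/2 = -60 kN
  M_A = wL²/12 = (-10)·12²/12 = -120 kN·m
  R_B = wL/2 = (-10)·12/2 = -60 kN
  M_B = -wL²/12 = -(-10)·12²/12 = 120 kN·m
Load 2 — point force P=-5 kN at a=3 m (b=L-a=9):
  R_A = Pb²(3a+b)/L³ = (-5)·9²·(3·3+9)/12³ = -135/32 kN
  M_A = Pab²/L² = (-5)·3·9²/12² = -135/16 kN·m
  R_B = Pa²(a+3b)/L³ = (-5)·3²·(3+3·9)/12³ = -25/32 kN
  M_B = -Pa²b/L² = -(-5)·3²·9/12² = 45/16 kN·m
Superposition: R_A = -2055/32 kN, M_A = -2055/16 kN·m, R_B = -1945/32 kN, M_B = 1965/16 kN·m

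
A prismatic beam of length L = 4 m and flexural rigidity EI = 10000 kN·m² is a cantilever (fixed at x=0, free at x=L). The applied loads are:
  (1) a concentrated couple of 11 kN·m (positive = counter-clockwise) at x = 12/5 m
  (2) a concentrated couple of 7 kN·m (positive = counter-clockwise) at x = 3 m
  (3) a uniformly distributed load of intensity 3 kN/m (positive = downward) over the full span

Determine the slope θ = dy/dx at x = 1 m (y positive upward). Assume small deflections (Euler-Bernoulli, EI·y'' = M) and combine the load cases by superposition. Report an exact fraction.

θ(1) = -1/20000 rad

Load 1 — applied couple M₀=11 kN·m at a=12/5 m (b=L-a=8/5):
  θ_1 = M₀x/EI  [x≤a] = 11·1/10000 = 11/10000 rad
Load 2 — applied couple M₀=7 kN·m at a=3 m (b=L-a=1):
  θ_2 = M₀x/EI  [x≤a] = 7·1/10000 = 7/10000 rad
Load 3 — uniform load w=3 kN/m over full span:
  θ_3 = -wx(x²-3Lx+3L²)/(6EI) = -3·1·(1²-3·4·1+3·4²)/(6·10000) = -37/20000 rad
Superposition: θ = Σ θ_i = -1/20000 rad ≈ -0.000050 rad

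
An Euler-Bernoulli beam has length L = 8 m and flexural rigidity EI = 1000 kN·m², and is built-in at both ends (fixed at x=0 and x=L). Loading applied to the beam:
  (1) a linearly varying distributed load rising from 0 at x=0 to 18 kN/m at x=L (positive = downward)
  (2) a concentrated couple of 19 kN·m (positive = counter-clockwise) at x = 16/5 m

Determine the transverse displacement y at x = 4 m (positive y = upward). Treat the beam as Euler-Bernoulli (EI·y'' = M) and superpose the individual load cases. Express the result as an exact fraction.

y(4) = -262/3125 m

Load 1 — triangular load w₀=18 kN/m (0→w₀ over full span):
  y_1 = -w₀x²(L-x)²(x+2L)/(120LEI) = -18·4²·(8-4)²·(4+2·8)/(120·8·1000) = -12/125 m
Load 2 — applied couple M₀=19 kN·m at a=16/5 m (b=L-a=24/5):
  y_2 = (R_Ax³/6 - M_Ax²/2 - M₀(x-a)²/2)/EI  [x>a] with R_A=171/50, M_A=57/25 = ((171/50)·4³/6 - (57/25)·4²/2 - 19·(4-(16/5))²/2)/1000 = 38/3125 m
Superposition: y = Σ y_i = -262/3125 m ≈ -0.083840 m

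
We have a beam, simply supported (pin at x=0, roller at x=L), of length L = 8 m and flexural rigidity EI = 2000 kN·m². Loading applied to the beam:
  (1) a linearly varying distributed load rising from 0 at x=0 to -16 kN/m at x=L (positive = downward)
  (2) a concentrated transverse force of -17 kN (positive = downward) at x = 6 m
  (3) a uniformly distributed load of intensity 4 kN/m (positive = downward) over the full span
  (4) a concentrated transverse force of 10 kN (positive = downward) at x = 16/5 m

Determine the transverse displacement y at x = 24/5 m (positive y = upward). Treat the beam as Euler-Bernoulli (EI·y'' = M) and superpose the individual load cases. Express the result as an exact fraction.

y(24/5) = 951163/7812500 m

Load 1 — triangular load w₀=-16 kN/m (0→w₀ over full span):
  y_1 = -w₀x(7L⁴-10L²x²+3x⁴)/(360LEI) = -(-16)·(24/5)·(7·8⁴-10·8²·(24/5)²+3·(24/5)⁴)/(360·8·2000) = 1212416/5859375 m
Load 2 — point force P=-17 kN at a=6 m (b=L-a=2):
  y_2 = -Pbx(L²-b²-x²)/(6LEI)  [x≤a] = -(-17)·2·(24/5)·(8²-2²-(24/5)²)/(6·8·2000) = 3927/62500 m
Load 3 — uniform load w=4 kN/m over full span:
  y_3 = -wx(L³-2Lx²+x³)/(24EI) = -4·(24/5)·(8³-2·8·(24/5)²+(24/5)³)/(24·2000) = -7936/78125 m
Load 4 — point force P=10 kN at a=16/5 m (b=L-a=24/5):
  y_4 = -Pa(L-x)(2Lx-a²-x²)/(6LEI)  [x>a] = -10·(16/5)·(8-(24/5))·(2·8·(24/5)-(16/5)²-(24/5)²)/(6·8·2000) = -2176/46875 m
Superposition: y = Σ y_i = 951163/7812500 m ≈ 0.121749 m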